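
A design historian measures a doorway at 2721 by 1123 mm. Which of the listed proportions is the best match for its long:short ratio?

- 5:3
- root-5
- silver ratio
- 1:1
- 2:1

silver ratio

Ratio = 2721 / 1123 ≈ 2.423.
Distances: 5:3 1.667 (Δ 0.756); root-5 2.236 (Δ 0.187); silver ratio 2.414 (Δ 0.009); 1:1 1.000 (Δ 1.423); 2:1 2.000 (Δ 0.423).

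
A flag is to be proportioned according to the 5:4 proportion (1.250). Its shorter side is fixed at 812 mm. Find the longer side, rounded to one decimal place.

5:4 = 1.25000.
Longer side = 812 × 1.25000 ≈ 1015.000 → 1015.0 mm.

1015.0 mm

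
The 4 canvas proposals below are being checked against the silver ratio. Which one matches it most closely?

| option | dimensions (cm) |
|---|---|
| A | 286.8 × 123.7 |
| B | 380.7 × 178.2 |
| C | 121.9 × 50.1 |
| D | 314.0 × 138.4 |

C

Target silver ratio ≈ 2.414.
A: 2.319 (Δ0.095)  B: 2.136 (Δ0.278)  C: 2.433 (Δ0.019)  D: 2.269 (Δ0.145)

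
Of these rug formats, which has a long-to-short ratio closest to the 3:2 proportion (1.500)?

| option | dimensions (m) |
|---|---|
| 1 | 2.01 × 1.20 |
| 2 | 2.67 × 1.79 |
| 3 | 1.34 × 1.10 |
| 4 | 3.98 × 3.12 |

2

Target 3:2 ≈ 1.500.
1: 1.675 (Δ0.175)  2: 1.492 (Δ0.008)  3: 1.218 (Δ0.282)  4: 1.276 (Δ0.224)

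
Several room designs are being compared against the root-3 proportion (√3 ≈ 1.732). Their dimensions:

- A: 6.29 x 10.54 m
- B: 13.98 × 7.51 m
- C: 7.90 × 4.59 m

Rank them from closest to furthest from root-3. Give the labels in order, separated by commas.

A: 10.54/6.29 ≈ 1.676 → |1.676 − 1.732| = 0.056
B: 13.98/7.51 ≈ 1.862 → |1.862 − 1.732| = 0.130
C: 7.90/4.59 ≈ 1.721 → |1.721 − 1.732| = 0.011

C, A, B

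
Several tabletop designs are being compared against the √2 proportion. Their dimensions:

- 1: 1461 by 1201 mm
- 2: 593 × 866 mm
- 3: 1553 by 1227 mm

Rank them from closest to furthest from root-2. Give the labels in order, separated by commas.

1: 1461/1201 ≈ 1.216 → |1.216 − 1.414| = 0.198
2: 866/593 ≈ 1.460 → |1.460 − 1.414| = 0.046
3: 1553/1227 ≈ 1.266 → |1.266 − 1.414| = 0.148

2, 3, 1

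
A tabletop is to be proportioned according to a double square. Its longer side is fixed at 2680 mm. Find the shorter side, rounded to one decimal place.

1340.0 mm

2:1 = 2.00000.
Shorter side = 2680 ÷ 2.00000 ≈ 1340.000 → 1340.0 mm.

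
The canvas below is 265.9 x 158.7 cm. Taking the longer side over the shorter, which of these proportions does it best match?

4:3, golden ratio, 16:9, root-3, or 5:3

265.9/158.7 ≈ 1.675. Nearest candidates are 5:3 (1.667, off by 0.008) and root-3 (1.732, off by 0.057).

5:3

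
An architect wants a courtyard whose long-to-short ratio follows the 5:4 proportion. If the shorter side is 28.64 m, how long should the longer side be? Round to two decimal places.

35.80 m

5:4 = 1.25000.
Longer side = 28.64 × 1.25000 ≈ 35.8000 → 35.80 m.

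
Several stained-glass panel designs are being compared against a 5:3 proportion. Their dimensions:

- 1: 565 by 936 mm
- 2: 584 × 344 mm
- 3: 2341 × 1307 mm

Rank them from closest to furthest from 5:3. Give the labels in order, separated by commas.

Ratios: 1 = 936 / 565 ≈ 1.657; 2 = 584 / 344 ≈ 1.698; 3 = 2341 / 1307 ≈ 1.791.
|Δ from 1.667|: 1 0.010; 2 0.031; 3 0.124.

1, 2, 3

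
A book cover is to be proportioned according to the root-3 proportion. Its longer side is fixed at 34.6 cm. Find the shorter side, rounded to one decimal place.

root-3 ≈ 1.73205.
Shorter side = 34.6 ÷ 1.73205 ≈ 19.976 → 20.0 cm.

20.0 cm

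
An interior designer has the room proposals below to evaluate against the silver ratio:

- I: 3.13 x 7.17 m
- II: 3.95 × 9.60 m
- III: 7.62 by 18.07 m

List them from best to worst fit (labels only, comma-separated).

I: 7.17/3.13 ≈ 2.291 → |2.291 − 2.414| = 0.123
II: 9.60/3.95 ≈ 2.430 → |2.430 − 2.414| = 0.016
III: 18.07/7.62 ≈ 2.371 → |2.371 − 2.414| = 0.043

II, III, I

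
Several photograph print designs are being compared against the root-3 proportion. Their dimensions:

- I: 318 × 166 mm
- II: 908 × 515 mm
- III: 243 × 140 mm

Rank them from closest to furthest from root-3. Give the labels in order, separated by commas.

I: 318/166 ≈ 1.916 → |1.916 − 1.732| = 0.184
II: 908/515 ≈ 1.763 → |1.763 − 1.732| = 0.031
III: 243/140 ≈ 1.736 → |1.736 − 1.732| = 0.004

III, II, I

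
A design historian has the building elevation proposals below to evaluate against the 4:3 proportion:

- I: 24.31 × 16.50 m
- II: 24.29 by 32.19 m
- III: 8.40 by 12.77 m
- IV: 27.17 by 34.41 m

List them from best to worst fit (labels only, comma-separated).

II, IV, I, III

Ratios: I = 24.31 / 16.50 ≈ 1.473; II = 32.19 / 24.29 ≈ 1.325; III = 12.77 / 8.40 ≈ 1.520; IV = 34.41 / 27.17 ≈ 1.266.
|Δ from 1.333|: I 0.140; II 0.008; III 0.187; IV 0.067.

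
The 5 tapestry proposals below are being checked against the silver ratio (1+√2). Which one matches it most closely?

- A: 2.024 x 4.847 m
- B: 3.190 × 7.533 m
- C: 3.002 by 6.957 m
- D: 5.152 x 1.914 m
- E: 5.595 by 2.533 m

A

Target silver ratio ≈ 2.414.
A: 2.395 (Δ0.019)  B: 2.361 (Δ0.053)  C: 2.317 (Δ0.097)  D: 2.692 (Δ0.278)  E: 2.209 (Δ0.205)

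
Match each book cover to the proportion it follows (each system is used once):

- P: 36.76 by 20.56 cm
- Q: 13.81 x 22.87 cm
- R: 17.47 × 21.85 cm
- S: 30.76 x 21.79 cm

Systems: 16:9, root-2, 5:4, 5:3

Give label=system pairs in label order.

P=16:9, Q=5:3, R=5:4, S=root-2

Ratios: P ≈ 1.788; Q ≈ 1.656; R ≈ 1.251; S ≈ 1.412.
Targets: 16:9 ≈ 1.778; root-2 ≈ 1.414; 5:4 ≈ 1.250; 5:3 ≈ 1.667.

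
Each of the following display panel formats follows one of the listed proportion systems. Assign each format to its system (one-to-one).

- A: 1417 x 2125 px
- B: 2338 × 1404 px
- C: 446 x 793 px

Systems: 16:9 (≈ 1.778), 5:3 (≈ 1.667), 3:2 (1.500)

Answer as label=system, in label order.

A=3:2, B=5:3, C=16:9

A = 2125/1417 ≈ 1.500 → 3:2 (1.500)
B = 2338/1404 ≈ 1.665 → 5:3 (1.667)
C = 793/446 ≈ 1.778 → 16:9 (1.778)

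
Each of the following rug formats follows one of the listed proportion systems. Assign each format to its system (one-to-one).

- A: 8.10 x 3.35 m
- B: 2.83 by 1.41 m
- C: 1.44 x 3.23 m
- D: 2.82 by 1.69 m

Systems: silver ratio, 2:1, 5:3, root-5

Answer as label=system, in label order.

Ratios: A ≈ 2.418; B ≈ 2.007; C ≈ 2.243; D ≈ 1.669.
Targets: silver ratio ≈ 2.414; 2:1 ≈ 2.000; 5:3 ≈ 1.667; root-5 ≈ 2.236.

A=silver ratio, B=2:1, C=root-5, D=5:3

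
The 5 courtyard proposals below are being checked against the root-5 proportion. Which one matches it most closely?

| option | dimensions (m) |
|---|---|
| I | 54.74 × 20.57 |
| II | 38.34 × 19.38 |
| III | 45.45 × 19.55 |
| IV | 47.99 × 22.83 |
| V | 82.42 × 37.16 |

Ratios (long/short): I ≈ 2.661; II ≈ 1.978; III ≈ 2.325; IV ≈ 2.102; V ≈ 2.218.
root-5 ≈ 2.236; option V is nearest (Δ 0.018).

V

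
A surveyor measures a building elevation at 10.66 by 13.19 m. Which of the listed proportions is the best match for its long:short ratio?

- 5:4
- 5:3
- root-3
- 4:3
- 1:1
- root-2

Ratio = 13.19 / 10.66 ≈ 1.237.
Distances: 5:4 1.250 (Δ 0.013); 5:3 1.667 (Δ 0.430); root-3 1.732 (Δ 0.495); 4:3 1.333 (Δ 0.096); 1:1 1.000 (Δ 0.237); root-2 1.414 (Δ 0.177).

5:4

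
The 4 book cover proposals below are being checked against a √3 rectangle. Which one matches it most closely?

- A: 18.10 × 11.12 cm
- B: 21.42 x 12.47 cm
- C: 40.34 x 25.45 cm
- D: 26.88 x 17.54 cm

Ratios (long/short): A ≈ 1.628; B ≈ 1.718; C ≈ 1.585; D ≈ 1.532.
root-3 ≈ 1.732; option B is nearest (Δ 0.014).

B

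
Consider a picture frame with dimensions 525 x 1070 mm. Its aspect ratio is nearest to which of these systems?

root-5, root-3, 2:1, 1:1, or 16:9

1070/525 ≈ 2.038. Nearest candidates are 2:1 (2.000, off by 0.038) and root-5 (2.236, off by 0.198).

2:1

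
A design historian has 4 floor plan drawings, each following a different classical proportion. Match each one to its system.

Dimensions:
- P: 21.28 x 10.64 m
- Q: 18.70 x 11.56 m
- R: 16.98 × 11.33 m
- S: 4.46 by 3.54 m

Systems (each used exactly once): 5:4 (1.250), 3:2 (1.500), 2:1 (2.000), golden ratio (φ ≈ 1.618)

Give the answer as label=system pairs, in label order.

P = 21.28/10.64 ≈ 2.000 → 2:1 (2.000)
Q = 18.70/11.56 ≈ 1.618 → golden ratio (1.618)
R = 16.98/11.33 ≈ 1.499 → 3:2 (1.500)
S = 4.46/3.54 ≈ 1.260 → 5:4 (1.250)

P=2:1, Q=golden ratio, R=3:2, S=5:4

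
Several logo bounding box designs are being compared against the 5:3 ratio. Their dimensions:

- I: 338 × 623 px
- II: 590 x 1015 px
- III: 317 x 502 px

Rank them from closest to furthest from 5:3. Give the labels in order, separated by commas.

I: 623/338 ≈ 1.843 → |1.843 − 1.667| = 0.176
II: 1015/590 ≈ 1.720 → |1.720 − 1.667| = 0.053
III: 502/317 ≈ 1.584 → |1.584 − 1.667| = 0.083

II, III, I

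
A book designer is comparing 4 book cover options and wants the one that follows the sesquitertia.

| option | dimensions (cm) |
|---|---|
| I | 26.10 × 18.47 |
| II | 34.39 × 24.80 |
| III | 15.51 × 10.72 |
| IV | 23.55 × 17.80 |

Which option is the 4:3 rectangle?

IV

Ratios (long/short): I ≈ 1.413; II ≈ 1.387; III ≈ 1.447; IV ≈ 1.323.
4:3 ≈ 1.333; option IV is nearest (Δ 0.010).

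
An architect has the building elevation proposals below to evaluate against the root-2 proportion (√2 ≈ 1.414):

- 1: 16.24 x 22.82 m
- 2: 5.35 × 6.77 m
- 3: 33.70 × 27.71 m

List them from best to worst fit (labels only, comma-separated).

1: 22.82/16.24 ≈ 1.405 → |1.405 − 1.414| = 0.009
2: 6.77/5.35 ≈ 1.265 → |1.265 − 1.414| = 0.149
3: 33.70/27.71 ≈ 1.216 → |1.216 − 1.414| = 0.198

1, 2, 3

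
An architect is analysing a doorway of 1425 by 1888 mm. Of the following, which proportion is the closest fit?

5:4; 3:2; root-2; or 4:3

1888/1425 ≈ 1.325. Nearest candidates are 4:3 (1.333, off by 0.008) and 5:4 (1.250, off by 0.075).

4:3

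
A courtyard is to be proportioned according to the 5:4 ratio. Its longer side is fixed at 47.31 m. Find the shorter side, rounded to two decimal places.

37.85 m

5:4 = 1.25000.
Shorter side = 47.31 ÷ 1.25000 ≈ 37.8480 → 37.85 m.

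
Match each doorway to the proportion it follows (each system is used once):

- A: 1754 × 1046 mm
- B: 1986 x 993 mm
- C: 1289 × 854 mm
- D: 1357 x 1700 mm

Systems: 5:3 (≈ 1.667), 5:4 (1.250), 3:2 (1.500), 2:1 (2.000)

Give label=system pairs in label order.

A=5:3, B=2:1, C=3:2, D=5:4

Ratios: A ≈ 1.677; B ≈ 2.000; C ≈ 1.509; D ≈ 1.253.
Targets: 5:3 ≈ 1.667; 5:4 ≈ 1.250; 3:2 ≈ 1.500; 2:1 ≈ 2.000.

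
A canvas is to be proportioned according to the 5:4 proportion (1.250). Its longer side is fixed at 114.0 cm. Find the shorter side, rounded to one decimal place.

91.2 cm

5:4 = 1.25000.
Shorter side = 114.0 ÷ 1.25000 ≈ 91.200 → 91.2 cm.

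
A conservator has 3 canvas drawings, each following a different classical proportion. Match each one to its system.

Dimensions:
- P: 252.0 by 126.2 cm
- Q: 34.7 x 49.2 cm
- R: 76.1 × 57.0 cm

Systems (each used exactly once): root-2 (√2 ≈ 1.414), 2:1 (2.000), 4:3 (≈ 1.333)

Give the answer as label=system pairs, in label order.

P=2:1, Q=root-2, R=4:3

Ratios: P ≈ 1.997; Q ≈ 1.418; R ≈ 1.335.
Targets: root-2 ≈ 1.414; 2:1 ≈ 2.000; 4:3 ≈ 1.333.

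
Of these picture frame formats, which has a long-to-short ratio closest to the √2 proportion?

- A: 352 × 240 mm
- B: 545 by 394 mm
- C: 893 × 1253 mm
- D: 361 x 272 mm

Target root-2 ≈ 1.414.
A: 1.467 (Δ0.053)  B: 1.383 (Δ0.031)  C: 1.403 (Δ0.011)  D: 1.327 (Δ0.087)

C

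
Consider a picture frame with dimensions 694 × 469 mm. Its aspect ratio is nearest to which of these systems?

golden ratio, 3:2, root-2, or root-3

3:2

694/469 ≈ 1.480. Nearest candidates are 3:2 (1.500, off by 0.020) and root-2 (1.414, off by 0.066).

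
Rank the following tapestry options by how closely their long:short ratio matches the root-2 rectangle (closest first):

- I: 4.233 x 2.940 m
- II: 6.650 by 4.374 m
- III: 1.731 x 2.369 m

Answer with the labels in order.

I, III, II

Ratios: I = 4.233 / 2.940 ≈ 1.440; II = 6.650 / 4.374 ≈ 1.520; III = 2.369 / 1.731 ≈ 1.369.
|Δ from 1.414|: I 0.026; II 0.106; III 0.045.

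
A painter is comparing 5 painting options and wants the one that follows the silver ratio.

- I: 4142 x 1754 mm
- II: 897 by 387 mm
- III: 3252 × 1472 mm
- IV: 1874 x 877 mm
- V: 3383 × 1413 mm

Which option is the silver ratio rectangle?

Target silver ratio ≈ 2.414.
I: 2.361 (Δ0.053)  II: 2.318 (Δ0.096)  III: 2.209 (Δ0.205)  IV: 2.137 (Δ0.277)  V: 2.394 (Δ0.020)

V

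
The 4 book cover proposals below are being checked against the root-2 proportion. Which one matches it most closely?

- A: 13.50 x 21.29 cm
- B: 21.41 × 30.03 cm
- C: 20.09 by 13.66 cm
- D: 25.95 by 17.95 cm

B

Target root-2 ≈ 1.414.
A: 1.577 (Δ0.163)  B: 1.403 (Δ0.011)  C: 1.471 (Δ0.057)  D: 1.446 (Δ0.032)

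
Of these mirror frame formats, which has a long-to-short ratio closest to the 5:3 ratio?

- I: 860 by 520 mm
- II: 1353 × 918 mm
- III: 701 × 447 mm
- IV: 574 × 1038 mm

Ratios (long/short): I ≈ 1.654; II ≈ 1.474; III ≈ 1.568; IV ≈ 1.808.
5:3 ≈ 1.667; option I is nearest (Δ 0.013).

I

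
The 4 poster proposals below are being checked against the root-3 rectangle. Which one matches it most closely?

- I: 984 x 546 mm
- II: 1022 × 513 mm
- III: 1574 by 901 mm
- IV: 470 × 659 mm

III

Ratios (long/short): I ≈ 1.802; II ≈ 1.992; III ≈ 1.747; IV ≈ 1.402.
root-3 ≈ 1.732; option III is nearest (Δ 0.015).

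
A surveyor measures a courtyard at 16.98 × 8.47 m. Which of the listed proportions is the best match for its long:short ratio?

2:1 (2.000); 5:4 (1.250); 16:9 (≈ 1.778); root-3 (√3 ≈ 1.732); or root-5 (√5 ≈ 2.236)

Ratio = 16.98 / 8.47 ≈ 2.005.
Distances: 2:1 2.000 (Δ 0.005); 5:4 1.250 (Δ 0.755); 16:9 1.778 (Δ 0.227); root-3 1.732 (Δ 0.273); root-5 2.236 (Δ 0.231).

2:1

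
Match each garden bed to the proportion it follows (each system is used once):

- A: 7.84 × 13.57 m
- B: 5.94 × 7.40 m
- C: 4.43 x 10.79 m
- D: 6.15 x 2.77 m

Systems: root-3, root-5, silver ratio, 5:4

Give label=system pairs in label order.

A = 13.57/7.84 ≈ 1.731 → root-3 (1.732)
B = 7.40/5.94 ≈ 1.246 → 5:4 (1.250)
C = 10.79/4.43 ≈ 2.436 → silver ratio (2.414)
D = 6.15/2.77 ≈ 2.220 → root-5 (2.236)

A=root-3, B=5:4, C=silver ratio, D=root-5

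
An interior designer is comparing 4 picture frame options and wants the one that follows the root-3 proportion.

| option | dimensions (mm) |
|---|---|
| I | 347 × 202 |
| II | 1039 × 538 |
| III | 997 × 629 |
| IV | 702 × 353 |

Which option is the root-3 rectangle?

I

Ratios (long/short): I ≈ 1.718; II ≈ 1.931; III ≈ 1.585; IV ≈ 1.989.
root-3 ≈ 1.732; option I is nearest (Δ 0.014).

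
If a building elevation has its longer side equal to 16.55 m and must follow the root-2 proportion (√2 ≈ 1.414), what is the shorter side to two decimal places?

11.70 m

root-2 ≈ 1.41421.
Shorter side = 16.55 ÷ 1.41421 ≈ 11.7026 → 11.70 m.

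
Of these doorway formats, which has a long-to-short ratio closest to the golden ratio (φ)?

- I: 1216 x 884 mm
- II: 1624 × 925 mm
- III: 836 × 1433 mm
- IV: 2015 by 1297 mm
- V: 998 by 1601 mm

Ratios (long/short): I ≈ 1.376; II ≈ 1.756; III ≈ 1.714; IV ≈ 1.554; V ≈ 1.604.
golden ratio ≈ 1.618; option V is nearest (Δ 0.014).

V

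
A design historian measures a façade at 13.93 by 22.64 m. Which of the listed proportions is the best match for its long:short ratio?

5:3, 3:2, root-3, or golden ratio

golden ratio

Ratio = 22.64 / 13.93 ≈ 1.625.
Distances: 5:3 1.667 (Δ 0.042); 3:2 1.500 (Δ 0.125); root-3 1.732 (Δ 0.107); golden ratio 1.618 (Δ 0.007).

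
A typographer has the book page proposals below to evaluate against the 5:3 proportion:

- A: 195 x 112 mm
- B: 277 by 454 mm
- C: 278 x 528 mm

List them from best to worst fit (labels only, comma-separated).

A: 195/112 ≈ 1.741 → |1.741 − 1.667| = 0.074
B: 454/277 ≈ 1.639 → |1.639 − 1.667| = 0.028
C: 528/278 ≈ 1.899 → |1.899 − 1.667| = 0.232

B, A, C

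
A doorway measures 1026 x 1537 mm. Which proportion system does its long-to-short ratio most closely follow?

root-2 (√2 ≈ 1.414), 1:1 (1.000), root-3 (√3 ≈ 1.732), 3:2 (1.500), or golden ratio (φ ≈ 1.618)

3:2

1537/1026 ≈ 1.498. Nearest candidates are 3:2 (1.500, off by 0.002) and root-2 (1.414, off by 0.084).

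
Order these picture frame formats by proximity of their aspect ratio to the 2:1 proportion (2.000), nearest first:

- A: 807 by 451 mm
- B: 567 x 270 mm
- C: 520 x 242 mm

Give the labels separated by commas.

B, C, A

A: 807/451 ≈ 1.789 → |1.789 − 2.000| = 0.211
B: 567/270 ≈ 2.100 → |2.100 − 2.000| = 0.100
C: 520/242 ≈ 2.149 → |2.149 − 2.000| = 0.149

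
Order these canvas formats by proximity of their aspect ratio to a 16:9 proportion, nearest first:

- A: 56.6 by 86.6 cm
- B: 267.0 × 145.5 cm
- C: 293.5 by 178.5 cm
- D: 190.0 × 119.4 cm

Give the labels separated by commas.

Ratios: A = 86.6 / 56.6 ≈ 1.530; B = 267.0 / 145.5 ≈ 1.835; C = 293.5 / 178.5 ≈ 1.644; D = 190.0 / 119.4 ≈ 1.591.
|Δ from 1.778|: A 0.248; B 0.057; C 0.134; D 0.187.

B, C, D, A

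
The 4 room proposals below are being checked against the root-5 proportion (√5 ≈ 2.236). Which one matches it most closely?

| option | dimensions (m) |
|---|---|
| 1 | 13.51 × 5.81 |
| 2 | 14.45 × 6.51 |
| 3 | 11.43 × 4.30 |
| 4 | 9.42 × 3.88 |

Target root-5 ≈ 2.236.
1: 2.325 (Δ0.089)  2: 2.220 (Δ0.016)  3: 2.658 (Δ0.422)  4: 2.428 (Δ0.192)

2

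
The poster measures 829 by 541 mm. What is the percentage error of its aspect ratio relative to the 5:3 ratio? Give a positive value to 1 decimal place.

8.1%

Ratio = 829 / 541 ≈ 1.5323.
Ideal 5:3 ≈ 1.6667. |1.5323 − 1.6667| / 1.6667 ≈ 8.06% → 8.1%.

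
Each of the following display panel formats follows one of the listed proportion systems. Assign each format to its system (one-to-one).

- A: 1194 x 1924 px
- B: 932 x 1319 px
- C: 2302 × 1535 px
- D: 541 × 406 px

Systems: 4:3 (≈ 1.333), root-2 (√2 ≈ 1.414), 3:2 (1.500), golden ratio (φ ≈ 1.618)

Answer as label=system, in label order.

A = 1924/1194 ≈ 1.611 → golden ratio (1.618)
B = 1319/932 ≈ 1.415 → root-2 (1.414)
C = 2302/1535 ≈ 1.500 → 3:2 (1.500)
D = 541/406 ≈ 1.333 → 4:3 (1.333)

A=golden ratio, B=root-2, C=3:2, D=4:3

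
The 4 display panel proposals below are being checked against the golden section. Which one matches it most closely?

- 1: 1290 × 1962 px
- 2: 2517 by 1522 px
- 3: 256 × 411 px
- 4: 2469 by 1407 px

3

Target golden ratio ≈ 1.618.
1: 1.521 (Δ0.097)  2: 1.654 (Δ0.036)  3: 1.605 (Δ0.013)  4: 1.755 (Δ0.137)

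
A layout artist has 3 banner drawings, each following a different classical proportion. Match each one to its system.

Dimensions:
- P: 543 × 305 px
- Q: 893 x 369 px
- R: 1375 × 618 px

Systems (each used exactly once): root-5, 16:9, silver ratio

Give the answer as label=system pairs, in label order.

P=16:9, Q=silver ratio, R=root-5

Ratios: P ≈ 1.780; Q ≈ 2.420; R ≈ 2.225.
Targets: root-5 ≈ 2.236; 16:9 ≈ 1.778; silver ratio ≈ 2.414.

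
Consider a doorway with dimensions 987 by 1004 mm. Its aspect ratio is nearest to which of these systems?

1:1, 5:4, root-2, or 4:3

1:1

1004/987 ≈ 1.017. Nearest candidates are 1:1 (1.000, off by 0.017) and 5:4 (1.250, off by 0.233).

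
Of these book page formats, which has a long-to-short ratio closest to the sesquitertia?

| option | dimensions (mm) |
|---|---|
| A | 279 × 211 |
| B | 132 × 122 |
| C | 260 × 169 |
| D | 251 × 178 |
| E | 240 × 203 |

Target 4:3 ≈ 1.333.
A: 1.322 (Δ0.011)  B: 1.082 (Δ0.251)  C: 1.538 (Δ0.205)  D: 1.410 (Δ0.077)  E: 1.182 (Δ0.151)

A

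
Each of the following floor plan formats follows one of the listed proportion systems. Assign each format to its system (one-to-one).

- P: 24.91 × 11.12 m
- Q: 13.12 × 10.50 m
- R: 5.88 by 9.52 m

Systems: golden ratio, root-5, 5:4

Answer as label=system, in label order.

P=root-5, Q=5:4, R=golden ratio

P = 24.91/11.12 ≈ 2.240 → root-5 (2.236)
Q = 13.12/10.50 ≈ 1.250 → 5:4 (1.250)
R = 9.52/5.88 ≈ 1.619 → golden ratio (1.618)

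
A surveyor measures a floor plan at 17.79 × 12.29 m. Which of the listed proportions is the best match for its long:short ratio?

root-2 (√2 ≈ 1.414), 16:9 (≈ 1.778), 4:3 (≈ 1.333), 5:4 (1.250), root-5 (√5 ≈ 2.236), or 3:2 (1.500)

root-2

Ratio = 17.79 / 12.29 ≈ 1.448.
Distances: root-2 1.414 (Δ 0.034); 16:9 1.778 (Δ 0.330); 4:3 1.333 (Δ 0.115); 5:4 1.250 (Δ 0.198); root-5 2.236 (Δ 0.788); 3:2 1.500 (Δ 0.052).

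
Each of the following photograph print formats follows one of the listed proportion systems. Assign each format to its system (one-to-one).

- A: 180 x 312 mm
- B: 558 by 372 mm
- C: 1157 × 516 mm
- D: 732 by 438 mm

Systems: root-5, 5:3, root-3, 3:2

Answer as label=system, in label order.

A=root-3, B=3:2, C=root-5, D=5:3

A = 312/180 ≈ 1.733 → root-3 (1.732)
B = 558/372 ≈ 1.500 → 3:2 (1.500)
C = 1157/516 ≈ 2.242 → root-5 (2.236)
D = 732/438 ≈ 1.671 → 5:3 (1.667)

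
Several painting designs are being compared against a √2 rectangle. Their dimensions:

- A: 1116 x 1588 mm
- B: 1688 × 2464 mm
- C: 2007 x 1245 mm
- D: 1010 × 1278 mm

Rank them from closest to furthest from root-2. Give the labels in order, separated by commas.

A: 1588/1116 ≈ 1.423 → |1.423 − 1.414| = 0.009
B: 2464/1688 ≈ 1.460 → |1.460 − 1.414| = 0.046
C: 2007/1245 ≈ 1.612 → |1.612 − 1.414| = 0.198
D: 1278/1010 ≈ 1.265 → |1.265 − 1.414| = 0.149

A, B, D, C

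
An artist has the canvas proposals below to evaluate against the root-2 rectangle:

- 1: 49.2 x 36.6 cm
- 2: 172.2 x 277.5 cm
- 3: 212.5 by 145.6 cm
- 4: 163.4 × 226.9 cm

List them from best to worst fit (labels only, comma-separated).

4, 3, 1, 2

1: 49.2/36.6 ≈ 1.344 → |1.344 − 1.414| = 0.070
2: 277.5/172.2 ≈ 1.611 → |1.611 − 1.414| = 0.197
3: 212.5/145.6 ≈ 1.459 → |1.459 − 1.414| = 0.045
4: 226.9/163.4 ≈ 1.389 → |1.389 − 1.414| = 0.025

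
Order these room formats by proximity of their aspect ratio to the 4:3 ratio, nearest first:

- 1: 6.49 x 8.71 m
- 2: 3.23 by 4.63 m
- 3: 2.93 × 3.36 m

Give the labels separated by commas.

Ratios: 1 = 8.71 / 6.49 ≈ 1.342; 2 = 4.63 / 3.23 ≈ 1.433; 3 = 3.36 / 2.93 ≈ 1.147.
|Δ from 1.333|: 1 0.009; 2 0.100; 3 0.186.

1, 2, 3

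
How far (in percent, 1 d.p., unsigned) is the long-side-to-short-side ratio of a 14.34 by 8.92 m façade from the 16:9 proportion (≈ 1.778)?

Ratio = 14.34 / 8.92 ≈ 1.6076.
Ideal 16:9 ≈ 1.7778. |1.6076 − 1.7778| / 1.7778 ≈ 9.57% → 9.6%.

9.6%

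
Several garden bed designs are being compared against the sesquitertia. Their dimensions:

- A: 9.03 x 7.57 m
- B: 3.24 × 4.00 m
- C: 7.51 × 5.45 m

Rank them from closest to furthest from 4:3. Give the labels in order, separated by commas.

C, B, A

Ratios: A = 9.03 / 7.57 ≈ 1.193; B = 4.00 / 3.24 ≈ 1.235; C = 7.51 / 5.45 ≈ 1.378.
|Δ from 1.333|: A 0.140; B 0.098; C 0.045.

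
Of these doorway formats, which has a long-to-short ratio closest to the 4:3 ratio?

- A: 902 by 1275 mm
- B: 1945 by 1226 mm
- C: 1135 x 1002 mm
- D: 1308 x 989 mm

Ratios (long/short): A ≈ 1.414; B ≈ 1.586; C ≈ 1.133; D ≈ 1.323.
4:3 ≈ 1.333; option D is nearest (Δ 0.010).

D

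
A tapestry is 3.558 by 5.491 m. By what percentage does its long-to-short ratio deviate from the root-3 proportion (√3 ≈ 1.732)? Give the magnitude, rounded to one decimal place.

Ratio = 5.491 / 3.558 ≈ 1.5433.
Ideal root-3 ≈ 1.7321. |1.5433 − 1.7321| / 1.7321 ≈ 10.90% → 10.9%.

10.9%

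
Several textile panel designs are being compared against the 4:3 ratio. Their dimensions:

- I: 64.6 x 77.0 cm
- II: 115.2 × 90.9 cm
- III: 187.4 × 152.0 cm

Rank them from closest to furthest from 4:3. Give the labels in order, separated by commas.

II, III, I

Ratios: I = 77.0 / 64.6 ≈ 1.192; II = 115.2 / 90.9 ≈ 1.267; III = 187.4 / 152.0 ≈ 1.233.
|Δ from 1.333|: I 0.141; II 0.066; III 0.100.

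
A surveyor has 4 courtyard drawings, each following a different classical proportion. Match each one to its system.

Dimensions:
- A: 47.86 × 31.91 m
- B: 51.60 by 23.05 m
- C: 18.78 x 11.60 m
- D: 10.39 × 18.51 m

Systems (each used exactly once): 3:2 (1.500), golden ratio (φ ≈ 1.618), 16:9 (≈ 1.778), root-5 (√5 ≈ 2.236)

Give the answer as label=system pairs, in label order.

A=3:2, B=root-5, C=golden ratio, D=16:9

Ratios: A ≈ 1.500; B ≈ 2.239; C ≈ 1.619; D ≈ 1.782.
Targets: 3:2 ≈ 1.500; golden ratio ≈ 1.618; 16:9 ≈ 1.778; root-5 ≈ 2.236.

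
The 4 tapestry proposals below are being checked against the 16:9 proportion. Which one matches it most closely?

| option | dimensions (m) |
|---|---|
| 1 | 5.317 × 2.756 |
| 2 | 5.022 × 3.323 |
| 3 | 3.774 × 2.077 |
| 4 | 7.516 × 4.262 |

Ratios (long/short): 1 ≈ 1.929; 2 ≈ 1.511; 3 ≈ 1.817; 4 ≈ 1.763.
16:9 ≈ 1.778; option 4 is nearest (Δ 0.015).

4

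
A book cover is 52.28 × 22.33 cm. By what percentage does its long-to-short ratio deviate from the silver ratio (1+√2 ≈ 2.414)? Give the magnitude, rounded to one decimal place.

3.0%

Ratio = 52.28 / 22.33 ≈ 2.3412.
Ideal silver ratio ≈ 2.4142. |2.3412 − 2.4142| / 2.4142 ≈ 3.02% → 3.0%.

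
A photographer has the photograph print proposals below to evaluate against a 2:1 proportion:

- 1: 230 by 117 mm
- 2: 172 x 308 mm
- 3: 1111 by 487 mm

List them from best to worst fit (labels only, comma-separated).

Ratios: 1 = 230 / 117 ≈ 1.966; 2 = 308 / 172 ≈ 1.791; 3 = 1111 / 487 ≈ 2.281.
|Δ from 2.000|: 1 0.034; 2 0.209; 3 0.281.

1, 2, 3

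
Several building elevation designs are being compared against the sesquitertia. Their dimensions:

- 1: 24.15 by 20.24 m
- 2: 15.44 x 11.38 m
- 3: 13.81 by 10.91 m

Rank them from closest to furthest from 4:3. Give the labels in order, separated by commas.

Ratios: 1 = 24.15 / 20.24 ≈ 1.193; 2 = 15.44 / 11.38 ≈ 1.357; 3 = 13.81 / 10.91 ≈ 1.266.
|Δ from 1.333|: 1 0.140; 2 0.024; 3 0.067.

2, 3, 1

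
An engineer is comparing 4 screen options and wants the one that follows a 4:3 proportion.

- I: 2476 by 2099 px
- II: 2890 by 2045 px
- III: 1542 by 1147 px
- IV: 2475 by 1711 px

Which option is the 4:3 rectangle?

Target 4:3 ≈ 1.333.
I: 1.180 (Δ0.153)  II: 1.413 (Δ0.080)  III: 1.344 (Δ0.011)  IV: 1.447 (Δ0.114)

III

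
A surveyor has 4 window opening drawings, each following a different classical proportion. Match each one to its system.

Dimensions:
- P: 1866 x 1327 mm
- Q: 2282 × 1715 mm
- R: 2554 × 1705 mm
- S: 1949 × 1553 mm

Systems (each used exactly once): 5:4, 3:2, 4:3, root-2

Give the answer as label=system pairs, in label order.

P=root-2, Q=4:3, R=3:2, S=5:4

P = 1866/1327 ≈ 1.406 → root-2 (1.414)
Q = 2282/1715 ≈ 1.331 → 4:3 (1.333)
R = 2554/1705 ≈ 1.498 → 3:2 (1.500)
S = 1949/1553 ≈ 1.255 → 5:4 (1.250)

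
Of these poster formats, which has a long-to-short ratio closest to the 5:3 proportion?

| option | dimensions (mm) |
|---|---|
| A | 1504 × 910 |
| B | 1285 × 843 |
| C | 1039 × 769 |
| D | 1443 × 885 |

Ratios (long/short): A ≈ 1.653; B ≈ 1.524; C ≈ 1.351; D ≈ 1.631.
5:3 ≈ 1.667; option A is nearest (Δ 0.014).

A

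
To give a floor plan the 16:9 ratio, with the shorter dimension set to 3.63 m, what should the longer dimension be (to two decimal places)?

16:9 ≈ 1.77778.
Longer side = 3.63 × 1.77778 ≈ 6.4533 → 6.45 m.

6.45 m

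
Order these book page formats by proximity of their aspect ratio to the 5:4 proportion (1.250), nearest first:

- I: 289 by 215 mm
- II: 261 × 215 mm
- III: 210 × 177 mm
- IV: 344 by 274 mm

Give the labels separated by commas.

IV, II, III, I

I: 289/215 ≈ 1.344 → |1.344 − 1.250| = 0.094
II: 261/215 ≈ 1.214 → |1.214 − 1.250| = 0.036
III: 210/177 ≈ 1.186 → |1.186 − 1.250| = 0.064
IV: 344/274 ≈ 1.255 → |1.255 − 1.250| = 0.005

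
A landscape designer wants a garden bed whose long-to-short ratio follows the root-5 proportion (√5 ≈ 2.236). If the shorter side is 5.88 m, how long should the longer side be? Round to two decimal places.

13.15 m

root-5 ≈ 2.23607.
Longer side = 5.88 × 2.23607 ≈ 13.1481 → 13.15 m.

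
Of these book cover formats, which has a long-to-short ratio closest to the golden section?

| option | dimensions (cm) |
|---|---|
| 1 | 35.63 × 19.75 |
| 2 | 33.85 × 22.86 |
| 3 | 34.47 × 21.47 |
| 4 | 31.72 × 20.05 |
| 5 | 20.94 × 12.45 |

Target golden ratio ≈ 1.618.
1: 1.804 (Δ0.186)  2: 1.481 (Δ0.137)  3: 1.605 (Δ0.013)  4: 1.582 (Δ0.036)  5: 1.682 (Δ0.064)

3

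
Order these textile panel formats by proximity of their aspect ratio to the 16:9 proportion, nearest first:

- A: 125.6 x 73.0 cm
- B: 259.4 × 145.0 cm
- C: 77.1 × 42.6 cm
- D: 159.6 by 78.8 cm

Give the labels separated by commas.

B, C, A, D

A: 125.6/73.0 ≈ 1.721 → |1.721 − 1.778| = 0.057
B: 259.4/145.0 ≈ 1.789 → |1.789 − 1.778| = 0.011
C: 77.1/42.6 ≈ 1.810 → |1.810 − 1.778| = 0.032
D: 159.6/78.8 ≈ 2.025 → |2.025 − 1.778| = 0.247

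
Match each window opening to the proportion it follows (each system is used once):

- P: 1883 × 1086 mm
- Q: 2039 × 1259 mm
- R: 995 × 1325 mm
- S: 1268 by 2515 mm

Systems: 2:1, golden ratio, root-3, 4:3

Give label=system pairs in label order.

P=root-3, Q=golden ratio, R=4:3, S=2:1

P = 1883/1086 ≈ 1.734 → root-3 (1.732)
Q = 2039/1259 ≈ 1.620 → golden ratio (1.618)
R = 1325/995 ≈ 1.332 → 4:3 (1.333)
S = 2515/1268 ≈ 1.983 → 2:1 (2.000)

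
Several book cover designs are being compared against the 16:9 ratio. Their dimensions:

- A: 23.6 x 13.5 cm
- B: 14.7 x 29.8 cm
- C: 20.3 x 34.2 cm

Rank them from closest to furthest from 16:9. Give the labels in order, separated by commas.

A, C, B

A: 23.6/13.5 ≈ 1.748 → |1.748 − 1.778| = 0.030
B: 29.8/14.7 ≈ 2.027 → |2.027 − 1.778| = 0.249
C: 34.2/20.3 ≈ 1.685 → |1.685 − 1.778| = 0.093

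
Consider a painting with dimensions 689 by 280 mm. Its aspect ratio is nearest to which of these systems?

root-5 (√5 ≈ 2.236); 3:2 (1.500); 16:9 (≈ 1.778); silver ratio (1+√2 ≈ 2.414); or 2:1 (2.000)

silver ratio

689/280 ≈ 2.461. Nearest candidates are silver ratio (2.414, off by 0.047) and root-5 (2.236, off by 0.225).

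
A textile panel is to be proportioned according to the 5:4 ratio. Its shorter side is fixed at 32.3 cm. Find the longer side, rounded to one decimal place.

40.4 cm

5:4 = 1.25000.
Longer side = 32.3 × 1.25000 ≈ 40.375 → 40.4 cm.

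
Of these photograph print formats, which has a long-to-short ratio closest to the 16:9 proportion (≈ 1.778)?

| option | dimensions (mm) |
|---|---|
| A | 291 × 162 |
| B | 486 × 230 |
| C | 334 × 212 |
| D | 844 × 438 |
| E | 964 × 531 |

A

Ratios (long/short): A ≈ 1.796; B ≈ 2.113; C ≈ 1.575; D ≈ 1.927; E ≈ 1.815.
16:9 ≈ 1.778; option A is nearest (Δ 0.018).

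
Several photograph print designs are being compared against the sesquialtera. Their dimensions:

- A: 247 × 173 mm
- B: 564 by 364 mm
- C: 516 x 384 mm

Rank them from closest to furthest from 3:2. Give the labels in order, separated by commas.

B, A, C

Ratios: A = 247 / 173 ≈ 1.428; B = 564 / 364 ≈ 1.549; C = 516 / 384 ≈ 1.344.
|Δ from 1.500|: A 0.072; B 0.049; C 0.156.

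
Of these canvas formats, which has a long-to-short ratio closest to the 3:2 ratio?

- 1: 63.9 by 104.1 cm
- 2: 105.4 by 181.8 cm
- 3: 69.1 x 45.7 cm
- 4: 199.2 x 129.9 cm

3

Target 3:2 ≈ 1.500.
1: 1.629 (Δ0.129)  2: 1.725 (Δ0.225)  3: 1.512 (Δ0.012)  4: 1.533 (Δ0.033)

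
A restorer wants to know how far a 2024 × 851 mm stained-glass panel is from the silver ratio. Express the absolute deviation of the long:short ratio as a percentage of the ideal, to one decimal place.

1.5%

Ratio = 2024 / 851 ≈ 2.3784.
Ideal silver ratio ≈ 2.4142. |2.3784 − 2.4142| / 2.4142 ≈ 1.48% → 1.5%.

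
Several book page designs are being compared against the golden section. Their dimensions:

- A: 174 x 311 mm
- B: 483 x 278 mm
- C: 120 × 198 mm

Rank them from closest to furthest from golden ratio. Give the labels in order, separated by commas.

A: 311/174 ≈ 1.787 → |1.787 − 1.618| = 0.169
B: 483/278 ≈ 1.737 → |1.737 − 1.618| = 0.119
C: 198/120 ≈ 1.650 → |1.650 − 1.618| = 0.032

C, B, A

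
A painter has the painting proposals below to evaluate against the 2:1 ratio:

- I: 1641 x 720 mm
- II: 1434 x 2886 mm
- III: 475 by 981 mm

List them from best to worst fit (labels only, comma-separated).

I: 1641/720 ≈ 2.279 → |2.279 − 2.000| = 0.279
II: 2886/1434 ≈ 2.013 → |2.013 − 2.000| = 0.013
III: 981/475 ≈ 2.065 → |2.065 − 2.000| = 0.065

II, III, I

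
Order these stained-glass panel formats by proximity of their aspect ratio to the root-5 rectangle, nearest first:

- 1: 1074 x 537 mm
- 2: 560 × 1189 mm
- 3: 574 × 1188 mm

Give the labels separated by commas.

2, 3, 1

Ratios: 1 = 1074 / 537 ≈ 2.000; 2 = 1189 / 560 ≈ 2.123; 3 = 1188 / 574 ≈ 2.070.
|Δ from 2.236|: 1 0.236; 2 0.113; 3 0.166.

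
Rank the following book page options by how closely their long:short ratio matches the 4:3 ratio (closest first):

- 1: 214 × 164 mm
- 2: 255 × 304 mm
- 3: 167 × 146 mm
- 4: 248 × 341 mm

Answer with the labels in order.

Ratios: 1 = 214 / 164 ≈ 1.305; 2 = 304 / 255 ≈ 1.192; 3 = 167 / 146 ≈ 1.144; 4 = 341 / 248 ≈ 1.375.
|Δ from 1.333|: 1 0.028; 2 0.141; 3 0.189; 4 0.042.

1, 4, 2, 3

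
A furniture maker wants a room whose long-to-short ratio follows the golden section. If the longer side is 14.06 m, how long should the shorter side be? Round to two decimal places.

8.69 m

golden ratio ≈ 1.61803.
Shorter side = 14.06 ÷ 1.61803 ≈ 8.6896 → 8.69 m.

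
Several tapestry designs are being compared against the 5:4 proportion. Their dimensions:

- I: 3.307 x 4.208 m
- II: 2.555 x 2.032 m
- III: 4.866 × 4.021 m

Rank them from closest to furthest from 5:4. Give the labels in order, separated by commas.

I: 4.208/3.307 ≈ 1.272 → |1.272 − 1.250| = 0.022
II: 2.555/2.032 ≈ 1.257 → |1.257 − 1.250| = 0.007
III: 4.866/4.021 ≈ 1.210 → |1.210 − 1.250| = 0.040

II, I, III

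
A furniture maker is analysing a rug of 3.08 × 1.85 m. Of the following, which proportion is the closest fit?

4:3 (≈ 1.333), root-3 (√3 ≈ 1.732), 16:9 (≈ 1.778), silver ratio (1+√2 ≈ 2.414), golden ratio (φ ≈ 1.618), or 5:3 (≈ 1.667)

5:3

Ratio = 3.08 / 1.85 ≈ 1.665.
Distances: 4:3 1.333 (Δ 0.332); root-3 1.732 (Δ 0.067); 16:9 1.778 (Δ 0.113); silver ratio 2.414 (Δ 0.749); golden ratio 1.618 (Δ 0.047); 5:3 1.667 (Δ 0.002).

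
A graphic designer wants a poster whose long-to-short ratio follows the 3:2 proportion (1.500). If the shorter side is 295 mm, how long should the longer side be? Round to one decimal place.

442.5 mm

3:2 = 1.50000.
Longer side = 295 × 1.50000 ≈ 442.500 → 442.5 mm.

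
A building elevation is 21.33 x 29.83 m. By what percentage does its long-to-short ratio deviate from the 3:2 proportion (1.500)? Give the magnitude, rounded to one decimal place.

6.8%

Ratio = 29.83 / 21.33 ≈ 1.3985.
Ideal 3:2 = 1.5000. |1.3985 − 1.5000| / 1.5000 ≈ 6.77% → 6.8%.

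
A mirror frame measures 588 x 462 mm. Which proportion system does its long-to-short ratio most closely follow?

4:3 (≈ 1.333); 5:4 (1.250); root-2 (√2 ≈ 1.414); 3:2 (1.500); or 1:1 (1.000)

5:4

588/462 ≈ 1.273. Nearest candidates are 5:4 (1.250, off by 0.023) and 4:3 (1.333, off by 0.060).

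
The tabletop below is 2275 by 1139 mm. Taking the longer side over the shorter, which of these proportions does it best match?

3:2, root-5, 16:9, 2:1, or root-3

2275/1139 ≈ 1.997. Nearest candidates are 2:1 (2.000, off by 0.003) and 16:9 (1.778, off by 0.219).

2:1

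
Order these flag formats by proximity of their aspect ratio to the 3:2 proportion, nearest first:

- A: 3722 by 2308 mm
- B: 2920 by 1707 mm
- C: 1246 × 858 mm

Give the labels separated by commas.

C, A, B

A: 3722/2308 ≈ 1.613 → |1.613 − 1.500| = 0.113
B: 2920/1707 ≈ 1.711 → |1.711 − 1.500| = 0.211
C: 1246/858 ≈ 1.452 → |1.452 − 1.500| = 0.048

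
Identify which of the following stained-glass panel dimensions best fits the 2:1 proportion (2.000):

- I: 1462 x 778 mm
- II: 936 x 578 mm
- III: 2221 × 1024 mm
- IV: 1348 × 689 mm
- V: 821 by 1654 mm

V

Target 2:1 ≈ 2.000.
I: 1.879 (Δ0.121)  II: 1.619 (Δ0.381)  III: 2.169 (Δ0.169)  IV: 1.956 (Δ0.044)  V: 2.015 (Δ0.015)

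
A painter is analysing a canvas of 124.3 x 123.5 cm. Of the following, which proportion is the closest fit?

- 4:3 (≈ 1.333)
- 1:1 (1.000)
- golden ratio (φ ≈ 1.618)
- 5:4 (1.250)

Ratio = 124.3 / 123.5 ≈ 1.006.
Distances: 4:3 1.333 (Δ 0.327); 1:1 1.000 (Δ 0.006); golden ratio 1.618 (Δ 0.612); 5:4 1.250 (Δ 0.244).

1:1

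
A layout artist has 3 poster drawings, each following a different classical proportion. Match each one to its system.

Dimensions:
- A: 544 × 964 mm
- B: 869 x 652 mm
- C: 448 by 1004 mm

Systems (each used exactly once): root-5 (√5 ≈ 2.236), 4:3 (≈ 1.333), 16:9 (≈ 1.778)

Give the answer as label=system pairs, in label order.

A=16:9, B=4:3, C=root-5

A = 964/544 ≈ 1.772 → 16:9 (1.778)
B = 869/652 ≈ 1.333 → 4:3 (1.333)
C = 1004/448 ≈ 2.241 → root-5 (2.236)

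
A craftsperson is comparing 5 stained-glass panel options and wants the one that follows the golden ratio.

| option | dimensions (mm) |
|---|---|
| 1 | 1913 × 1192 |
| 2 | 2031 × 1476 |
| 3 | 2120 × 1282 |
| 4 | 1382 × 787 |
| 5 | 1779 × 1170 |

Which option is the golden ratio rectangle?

Ratios (long/short): 1 ≈ 1.605; 2 ≈ 1.376; 3 ≈ 1.654; 4 ≈ 1.756; 5 ≈ 1.521.
golden ratio ≈ 1.618; option 1 is nearest (Δ 0.013).

1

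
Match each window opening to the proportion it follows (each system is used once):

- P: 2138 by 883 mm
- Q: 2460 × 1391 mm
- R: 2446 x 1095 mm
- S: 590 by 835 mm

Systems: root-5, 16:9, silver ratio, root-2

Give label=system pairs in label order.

P = 2138/883 ≈ 2.421 → silver ratio (2.414)
Q = 2460/1391 ≈ 1.769 → 16:9 (1.778)
R = 2446/1095 ≈ 2.234 → root-5 (2.236)
S = 835/590 ≈ 1.415 → root-2 (1.414)

P=silver ratio, Q=16:9, R=root-5, S=root-2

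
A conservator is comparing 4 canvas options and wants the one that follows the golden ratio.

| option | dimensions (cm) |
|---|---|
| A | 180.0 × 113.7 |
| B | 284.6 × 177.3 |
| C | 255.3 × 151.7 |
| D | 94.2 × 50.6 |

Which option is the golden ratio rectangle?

Target golden ratio ≈ 1.618.
A: 1.583 (Δ0.035)  B: 1.605 (Δ0.013)  C: 1.683 (Δ0.065)  D: 1.862 (Δ0.244)

B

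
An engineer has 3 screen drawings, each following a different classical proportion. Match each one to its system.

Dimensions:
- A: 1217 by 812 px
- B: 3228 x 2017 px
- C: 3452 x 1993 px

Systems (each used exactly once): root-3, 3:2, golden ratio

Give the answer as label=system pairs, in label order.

Ratios: A ≈ 1.499; B ≈ 1.600; C ≈ 1.732.
Targets: root-3 ≈ 1.732; 3:2 ≈ 1.500; golden ratio ≈ 1.618.

A=3:2, B=golden ratio, C=root-3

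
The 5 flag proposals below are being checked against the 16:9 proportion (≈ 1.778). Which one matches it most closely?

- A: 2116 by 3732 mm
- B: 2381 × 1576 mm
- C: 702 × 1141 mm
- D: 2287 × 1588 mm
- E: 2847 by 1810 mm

Target 16:9 ≈ 1.778.
A: 1.764 (Δ0.014)  B: 1.511 (Δ0.267)  C: 1.625 (Δ0.153)  D: 1.440 (Δ0.338)  E: 1.573 (Δ0.205)

A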